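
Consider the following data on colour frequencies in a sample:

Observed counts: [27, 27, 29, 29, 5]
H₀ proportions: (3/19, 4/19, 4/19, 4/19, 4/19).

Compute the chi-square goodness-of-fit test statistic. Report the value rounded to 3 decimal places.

test statistic = 21.359

n = 117; E_i = n·p_i = [18.47, 24.63, 24.63, 24.63, 24.63]
χ² = (27−18.47)²/18.47 + (27−24.63)²/24.63 + (29−24.63)²/24.63 + (29−24.63)²/24.63 + (5−24.63)²/24.63 = 21.3590
df = 4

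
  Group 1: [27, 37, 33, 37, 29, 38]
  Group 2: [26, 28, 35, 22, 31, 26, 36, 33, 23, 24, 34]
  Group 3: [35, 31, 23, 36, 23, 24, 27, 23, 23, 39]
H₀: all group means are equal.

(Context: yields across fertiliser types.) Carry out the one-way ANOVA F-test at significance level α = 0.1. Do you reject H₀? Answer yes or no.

reject H₀: no

Group means [33.50, 28.91, 28.40], grand mean 29.741
SSB = Σnᵢ(x̄ᵢ−x̄)² = 110.376; SSW = ΣΣ(x−x̄ᵢ)² = 724.809
MSB = 110.376/2 = 55.1880; MSW = 724.809/24 = 30.2004
F = MSB/MSW = 1.8274
df = (2, 24)
p-value (upper-tail) = 0.18251
At α=0.1: p ≥ α → fail to reject H₀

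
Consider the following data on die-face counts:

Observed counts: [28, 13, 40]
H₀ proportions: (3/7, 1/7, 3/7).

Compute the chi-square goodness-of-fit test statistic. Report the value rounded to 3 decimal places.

test statistic = 2.280

n = 81; E_i = n·p_i = [34.71, 11.57, 34.71]
χ² = (28−34.71)²/34.71 + (13−11.57)²/11.57 + (40−34.71)²/34.71 = 2.2798
df = 2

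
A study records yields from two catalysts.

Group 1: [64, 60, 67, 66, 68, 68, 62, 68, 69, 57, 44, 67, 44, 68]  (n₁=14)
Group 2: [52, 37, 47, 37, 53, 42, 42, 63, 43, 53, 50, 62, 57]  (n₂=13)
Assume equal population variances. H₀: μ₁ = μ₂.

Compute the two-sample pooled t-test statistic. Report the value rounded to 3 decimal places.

x̄₁=62.286, s₁=8.498, n₁=14
x̄₂=49.077, s₂=8.645, n₂=13
s_p² = [13·8.498² + 12·8.645²]/25 = 73.4312
SE = √(s_p²·(1/14+1/13)) = 3.3006
t = (62.286−49.077)/3.3006 = 4.0020
df = 25

test statistic = 4.002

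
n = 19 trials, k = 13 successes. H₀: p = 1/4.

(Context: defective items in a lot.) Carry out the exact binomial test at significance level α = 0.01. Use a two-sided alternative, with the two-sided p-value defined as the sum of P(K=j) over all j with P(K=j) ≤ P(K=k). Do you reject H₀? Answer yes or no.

Exact binomial: n=19, k=13, p₀=1/4=0.2500
P(X=j) = C(n,j)·p₀^j·(1−p₀)^(n−j); p = Σ P(X=j) over j with P(X=j) ≤ P(X=13)
p-value (two-sided) = 0.00008
At α=0.01: p < α → reject H₀

reject H₀: yes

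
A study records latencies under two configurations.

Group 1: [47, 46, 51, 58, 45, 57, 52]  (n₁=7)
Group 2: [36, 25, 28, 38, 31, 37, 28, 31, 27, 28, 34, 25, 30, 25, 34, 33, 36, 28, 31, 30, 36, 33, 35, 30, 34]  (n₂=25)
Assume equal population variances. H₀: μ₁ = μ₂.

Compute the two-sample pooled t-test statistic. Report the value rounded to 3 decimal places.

test statistic = 10.826

x̄₁=50.857, s₁=5.210, n₁=7
x̄₂=31.320, s₂=3.934, n₂=25
s_p² = [6·5.210² + 24·3.934²]/30 = 17.8099
SE = √(s_p²·(1/7+1/25)) = 1.8046
t = (50.857−31.320)/1.8046 = 10.8262
df = 30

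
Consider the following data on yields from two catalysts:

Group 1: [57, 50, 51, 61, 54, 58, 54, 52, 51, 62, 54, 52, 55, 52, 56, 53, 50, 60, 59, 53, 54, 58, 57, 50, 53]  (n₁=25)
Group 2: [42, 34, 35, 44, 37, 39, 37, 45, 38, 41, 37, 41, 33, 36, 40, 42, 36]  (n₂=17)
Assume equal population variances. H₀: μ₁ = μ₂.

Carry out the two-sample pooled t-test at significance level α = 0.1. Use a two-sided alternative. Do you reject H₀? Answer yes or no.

x̄₁=54.640, s₁=3.534, n₁=25
x̄₂=38.647, s₂=3.481, n₂=17
s_p² = [24·3.534² + 16·3.481²]/40 = 12.3411
SE = √(s_p²·(1/25+1/17)) = 1.1043
t = (54.640−38.647)/1.1043 = 14.4818
df = 40
p-value (two-sided) = 0.00000
At α=0.1: p < α → reject H₀

reject H₀: yes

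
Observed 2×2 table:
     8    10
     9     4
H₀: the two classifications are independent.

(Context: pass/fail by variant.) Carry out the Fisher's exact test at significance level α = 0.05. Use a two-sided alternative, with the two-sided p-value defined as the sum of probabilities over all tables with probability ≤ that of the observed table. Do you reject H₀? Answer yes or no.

Margins: r₁=18, r₂=13, c₁=17, c₂=14, n=31
p_obs = C(18,8)·C(13,9)/C(31,17); sum pmf over tables with pmf ≤ p_obs
p-value (two-sided) = 0.27494
At α=0.05: p ≥ α → fail to reject H₀

reject H₀: no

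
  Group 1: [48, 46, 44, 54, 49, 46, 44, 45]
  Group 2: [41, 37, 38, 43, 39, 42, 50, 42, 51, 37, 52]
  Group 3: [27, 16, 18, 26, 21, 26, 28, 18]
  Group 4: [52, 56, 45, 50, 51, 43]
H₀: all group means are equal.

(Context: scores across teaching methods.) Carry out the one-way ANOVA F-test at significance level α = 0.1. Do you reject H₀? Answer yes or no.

reject H₀: yes

Group means [47.00, 42.91, 22.50, 49.50], grand mean 40.152
SSB = Σnᵢ(x̄ᵢ−x̄)² = 3475.833; SSW = ΣΣ(x−x̄ᵢ)² = 664.409
MSB = 3475.833/3 = 1158.6111; MSW = 664.409/29 = 22.9107
F = MSB/MSW = 50.5708
df = (3, 29)
p-value (upper-tail) = 0.00000
At α=0.1: p < α → reject H₀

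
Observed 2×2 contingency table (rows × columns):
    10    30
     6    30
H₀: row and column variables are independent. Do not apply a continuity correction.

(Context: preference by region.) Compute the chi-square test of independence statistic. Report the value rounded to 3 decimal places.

test statistic = 0.792

Row totals [40, 36], col totals [16, 60], n=76
χ² = (10−8.42)²/8.42 + (30−31.58)²/31.58 + (6−7.58)²/7.58 + (30−28.42)²/28.42 = 0.7917
df = 1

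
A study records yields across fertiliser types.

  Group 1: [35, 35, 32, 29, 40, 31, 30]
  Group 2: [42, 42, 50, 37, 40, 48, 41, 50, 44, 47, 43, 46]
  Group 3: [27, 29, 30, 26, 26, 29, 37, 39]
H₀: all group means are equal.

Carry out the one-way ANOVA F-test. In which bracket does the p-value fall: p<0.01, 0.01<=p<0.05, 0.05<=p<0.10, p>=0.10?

Group means [33.14, 44.17, 30.38], grand mean 37.222
SSB = Σnᵢ(x̄ᵢ−x̄)² = 1070.268; SSW = ΣΣ(x−x̄ᵢ)² = 442.399
MSB = 1070.268/2 = 535.1339; MSW = 442.399/24 = 18.4333
F = MSB/MSW = 29.0309
df = (2, 24)
p-value (upper-tail) = 0.00000
→ bracket: p<0.01

p-value bracket: p<0.01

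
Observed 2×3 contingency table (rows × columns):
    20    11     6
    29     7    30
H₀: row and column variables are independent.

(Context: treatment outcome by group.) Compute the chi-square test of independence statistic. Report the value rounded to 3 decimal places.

Row totals [37, 66], col totals [49, 18, 36], n=103
χ² = (20−17.60)²/17.60 + (11−6.47)²/6.47 + (6−12.93)²/12.93 + (29−31.40)²/31.40 + (7−11.53)²/11.53 + (30−23.07)²/23.07 = 11.2703
df = 2

test statistic = 11.270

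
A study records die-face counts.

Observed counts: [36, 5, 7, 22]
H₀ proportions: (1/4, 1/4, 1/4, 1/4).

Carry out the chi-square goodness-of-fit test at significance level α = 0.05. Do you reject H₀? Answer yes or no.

reject H₀: yes

n = 70; E_i = n·p_i = [17.50, 17.50, 17.50, 17.50]
χ² = (36−17.50)²/17.50 + (5−17.50)²/17.50 + (7−17.50)²/17.50 + (22−17.50)²/17.50 = 35.9429
df = 3
p-value (upper-tail) = 0.00000
At α=0.05: p < α → reject H₀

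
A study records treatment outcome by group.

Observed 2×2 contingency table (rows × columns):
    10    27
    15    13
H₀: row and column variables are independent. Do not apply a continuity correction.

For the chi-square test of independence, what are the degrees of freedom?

degrees of freedom = 1

df = (r−1)(c−1) = (2−1)·(2−1) = 1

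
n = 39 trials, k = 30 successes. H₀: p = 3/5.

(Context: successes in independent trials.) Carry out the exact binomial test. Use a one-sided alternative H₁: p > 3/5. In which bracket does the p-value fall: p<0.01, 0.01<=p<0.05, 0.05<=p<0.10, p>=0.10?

Exact binomial: n=39, k=30, p₀=3/5=0.6000
P(X≥30) from Σ C(n,i)·p₀^i·(1−p₀)^(n−i)
p-value (one-sided, H₁ greater) = 0.02049
→ bracket: 0.01<=p<0.05

p-value bracket: 0.01<=p<0.05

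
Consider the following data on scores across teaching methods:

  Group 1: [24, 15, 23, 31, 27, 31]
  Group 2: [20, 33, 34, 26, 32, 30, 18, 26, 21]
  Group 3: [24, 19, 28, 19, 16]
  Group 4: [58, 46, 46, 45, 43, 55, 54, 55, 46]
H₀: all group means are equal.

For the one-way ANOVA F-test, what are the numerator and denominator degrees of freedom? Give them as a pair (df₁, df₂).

degrees of freedom = [3, 25]

k = 4 groups, N = 29 total
df = (k−1, N−k) = (4−1, 29−4) = (3, 25)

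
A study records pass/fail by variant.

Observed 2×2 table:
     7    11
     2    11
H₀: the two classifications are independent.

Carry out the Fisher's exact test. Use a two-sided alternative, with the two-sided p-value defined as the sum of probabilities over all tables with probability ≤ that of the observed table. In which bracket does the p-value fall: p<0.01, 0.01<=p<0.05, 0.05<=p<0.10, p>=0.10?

p-value bracket: p>=0.10

Margins: r₁=18, r₂=13, c₁=9, c₂=22, n=31
p_obs = C(18,7)·C(13,2)/C(31,9); sum pmf over tables with pmf ≤ p_obs
p-value (two-sided) = 0.23742
→ bracket: p>=0.10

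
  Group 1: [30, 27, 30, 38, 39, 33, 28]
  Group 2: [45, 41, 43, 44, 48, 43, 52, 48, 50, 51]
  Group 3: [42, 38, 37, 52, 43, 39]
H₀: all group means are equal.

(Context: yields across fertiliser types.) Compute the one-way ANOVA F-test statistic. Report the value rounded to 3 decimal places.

test statistic = 20.559

Group means [32.14, 46.50, 41.83], grand mean 40.913
SSB = Σnᵢ(x̄ᵢ−x̄)² = 855.636; SSW = ΣΣ(x−x̄ᵢ)² = 416.190
MSB = 855.636/2 = 427.8178; MSW = 416.190/20 = 20.8095
F = MSB/MSW = 20.5588
df = (2, 20)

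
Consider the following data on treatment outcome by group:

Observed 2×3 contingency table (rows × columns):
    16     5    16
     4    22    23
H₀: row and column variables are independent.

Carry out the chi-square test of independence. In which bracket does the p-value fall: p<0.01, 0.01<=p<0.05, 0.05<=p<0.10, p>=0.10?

p-value bracket: p<0.01

Row totals [37, 49], col totals [20, 27, 39], n=86
χ² = (16−8.60)²/8.60 + (5−11.62)²/11.62 + (16−16.78)²/16.78 + (4−11.40)²/11.40 + (22−15.38)²/15.38 + (23−22.22)²/22.22 = 17.8329
df = 2
p-value (upper-tail) = 0.00013
→ bracket: p<0.01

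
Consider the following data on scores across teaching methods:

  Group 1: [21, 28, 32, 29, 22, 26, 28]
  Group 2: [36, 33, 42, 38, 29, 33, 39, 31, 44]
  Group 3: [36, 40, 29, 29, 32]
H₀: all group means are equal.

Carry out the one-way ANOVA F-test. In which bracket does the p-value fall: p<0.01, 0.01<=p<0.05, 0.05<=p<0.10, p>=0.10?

p-value bracket: p<0.01

Group means [26.57, 36.11, 33.20], grand mean 32.238
SSB = Σnᵢ(x̄ᵢ−x̄)² = 364.406; SSW = ΣΣ(x−x̄ᵢ)² = 387.403
MSB = 364.406/2 = 182.2032; MSW = 387.403/18 = 21.5224
F = MSB/MSW = 8.4657
df = (2, 18)
p-value (upper-tail) = 0.00256
→ bracket: p<0.01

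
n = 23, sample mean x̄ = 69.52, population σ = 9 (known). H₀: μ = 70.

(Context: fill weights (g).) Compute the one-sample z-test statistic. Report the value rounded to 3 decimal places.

test statistic = -0.256

SE = σ/√n = 9/√23 = 1.8766
z = (x̄−μ₀)/SE = (69.52−70)/1.8766 = -0.2558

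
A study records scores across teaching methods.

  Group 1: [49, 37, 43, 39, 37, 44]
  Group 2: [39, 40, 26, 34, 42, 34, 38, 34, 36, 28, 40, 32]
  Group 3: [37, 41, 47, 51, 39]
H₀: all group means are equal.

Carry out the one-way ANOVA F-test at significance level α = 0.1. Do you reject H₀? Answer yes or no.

reject H₀: yes

Group means [41.50, 35.25, 43.00], grand mean 38.565
SSB = Σnᵢ(x̄ᵢ−x̄)² = 281.902; SSW = ΣΣ(x−x̄ᵢ)² = 513.750
MSB = 281.902/2 = 140.9511; MSW = 513.750/20 = 25.6875
F = MSB/MSW = 5.4871
df = (2, 20)
p-value (upper-tail) = 0.01260
At α=0.1: p < α → reject H₀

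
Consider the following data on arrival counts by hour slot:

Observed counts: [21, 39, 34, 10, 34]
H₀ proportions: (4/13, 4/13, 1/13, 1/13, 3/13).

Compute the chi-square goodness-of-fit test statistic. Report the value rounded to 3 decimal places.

n = 138; E_i = n·p_i = [42.46, 42.46, 10.62, 10.62, 31.85]
χ² = (21−42.46)²/42.46 + (39−42.46)²/42.46 + (34−10.62)²/10.62 + (10−10.62)²/10.62 + (34−31.85)²/31.85 = 62.8249
df = 4

test statistic = 62.825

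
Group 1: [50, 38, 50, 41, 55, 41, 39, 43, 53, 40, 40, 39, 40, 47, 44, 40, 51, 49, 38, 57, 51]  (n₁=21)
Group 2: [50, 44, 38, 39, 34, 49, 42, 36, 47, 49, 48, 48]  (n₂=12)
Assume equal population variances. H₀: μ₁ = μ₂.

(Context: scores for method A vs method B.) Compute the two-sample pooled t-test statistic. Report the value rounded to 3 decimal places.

x̄₁=45.048, s₁=6.152, n₁=21
x̄₂=43.667, s₂=5.678, n₂=12
s_p² = [20·6.152² + 11·5.678²]/31 = 35.8587
SE = √(s_p²·(1/21+1/12)) = 2.1670
t = (45.048−43.667)/2.1670 = 0.6373
df = 31

test statistic = 0.637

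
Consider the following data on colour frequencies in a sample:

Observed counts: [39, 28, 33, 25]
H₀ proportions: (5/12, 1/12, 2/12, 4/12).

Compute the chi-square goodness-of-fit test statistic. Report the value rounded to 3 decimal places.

n = 125; E_i = n·p_i = [52.08, 10.42, 20.83, 41.67]
χ² = (39−52.08)²/52.08 + (28−10.42)²/10.42 + (33−20.83)²/20.83 + (25−41.67)²/41.67 = 46.7392
df = 3

test statistic = 46.739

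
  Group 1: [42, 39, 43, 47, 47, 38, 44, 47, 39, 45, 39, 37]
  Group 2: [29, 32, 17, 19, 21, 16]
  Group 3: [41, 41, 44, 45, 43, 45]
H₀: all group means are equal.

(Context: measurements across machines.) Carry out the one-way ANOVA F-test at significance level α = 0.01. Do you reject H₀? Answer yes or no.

Group means [42.25, 22.33, 43.17], grand mean 37.500
SSB = Σnᵢ(x̄ᵢ−x̄)² = 1843.583; SSW = ΣΣ(x−x̄ᵢ)² = 392.417
MSB = 1843.583/2 = 921.7917; MSW = 392.417/21 = 18.6865
F = MSB/MSW = 49.3293
df = (2, 21)
p-value (upper-tail) = 0.00000
At α=0.01: p < α → reject H₀

reject H₀: yes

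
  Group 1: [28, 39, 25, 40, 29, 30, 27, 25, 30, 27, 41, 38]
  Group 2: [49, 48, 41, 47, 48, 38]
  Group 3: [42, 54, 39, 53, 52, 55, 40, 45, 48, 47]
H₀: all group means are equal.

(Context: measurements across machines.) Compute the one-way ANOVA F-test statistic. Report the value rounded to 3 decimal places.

test statistic = 23.780

Group means [31.58, 45.17, 47.50], grand mean 40.179
SSB = Σnᵢ(x̄ᵢ−x̄)² = 1571.857; SSW = ΣΣ(x−x̄ᵢ)² = 826.250
MSB = 1571.857/2 = 785.9286; MSW = 826.250/25 = 33.0500
F = MSB/MSW = 23.7800
df = (2, 25)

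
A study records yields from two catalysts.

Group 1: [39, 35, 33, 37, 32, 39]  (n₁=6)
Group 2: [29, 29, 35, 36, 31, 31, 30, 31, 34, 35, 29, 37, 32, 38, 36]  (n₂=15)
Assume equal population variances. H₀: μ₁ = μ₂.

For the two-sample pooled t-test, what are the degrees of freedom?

df = n₁ + n₂ − 2 = 6 + 15 − 2 = 19

degrees of freedom = 19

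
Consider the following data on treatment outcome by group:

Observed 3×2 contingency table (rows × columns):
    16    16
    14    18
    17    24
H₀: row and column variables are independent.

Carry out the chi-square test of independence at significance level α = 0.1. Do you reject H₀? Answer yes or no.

reject H₀: no

Row totals [32, 32, 41], col totals [47, 58], n=105
χ² = (16−14.32)²/14.32 + (16−17.68)²/17.68 + (14−14.32)²/14.32 + (18−17.68)²/17.68 + (17−18.35)²/18.35 + (24−22.65)²/22.65 = 0.5488
df = 2
p-value (upper-tail) = 0.76004
At α=0.1: p ≥ α → fail to reject H₀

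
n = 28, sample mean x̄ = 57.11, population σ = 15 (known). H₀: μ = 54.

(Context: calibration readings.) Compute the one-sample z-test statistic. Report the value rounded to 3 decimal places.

test statistic = 1.097

SE = σ/√n = 15/√28 = 2.8347
z = (x̄−μ₀)/SE = (57.11−54)/2.8347 = 1.0971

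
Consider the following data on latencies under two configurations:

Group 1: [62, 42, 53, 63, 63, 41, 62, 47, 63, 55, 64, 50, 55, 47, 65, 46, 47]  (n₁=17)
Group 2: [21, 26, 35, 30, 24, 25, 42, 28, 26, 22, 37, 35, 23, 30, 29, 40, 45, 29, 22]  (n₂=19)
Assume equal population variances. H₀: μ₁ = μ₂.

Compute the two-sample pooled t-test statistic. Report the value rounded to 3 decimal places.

test statistic = 9.421

x̄₁=54.412, s₁=8.412, n₁=17
x̄₂=29.947, s₂=7.168, n₂=19
s_p² = [16·8.412² + 18·7.168²]/34 = 60.5019
SE = √(s_p²·(1/17+1/19)) = 2.5968
t = (54.412−29.947)/2.5968 = 9.4211
df = 34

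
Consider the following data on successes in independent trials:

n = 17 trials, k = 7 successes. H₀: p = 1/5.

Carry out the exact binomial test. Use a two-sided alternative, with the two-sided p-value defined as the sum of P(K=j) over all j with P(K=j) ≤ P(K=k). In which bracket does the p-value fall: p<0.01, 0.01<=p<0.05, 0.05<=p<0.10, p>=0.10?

Exact binomial: n=17, k=7, p₀=1/5=0.2000
P(X=j) = C(n,j)·p₀^j·(1−p₀)^(n−j); p = Σ P(X=j) over j with P(X=j) ≤ P(X=7)
p-value (two-sided) = 0.06018
→ bracket: 0.05<=p<0.10

p-value bracket: 0.05<=p<0.10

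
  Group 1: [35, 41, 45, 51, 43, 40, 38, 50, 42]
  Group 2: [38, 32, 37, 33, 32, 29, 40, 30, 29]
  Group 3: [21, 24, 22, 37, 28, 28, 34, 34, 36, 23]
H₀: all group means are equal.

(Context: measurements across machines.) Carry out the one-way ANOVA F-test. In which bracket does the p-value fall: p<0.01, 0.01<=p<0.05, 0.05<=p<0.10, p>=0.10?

Group means [42.78, 33.33, 28.70], grand mean 34.714
SSB = Σnᵢ(x̄ᵢ−x̄)² = 964.059; SSW = ΣΣ(x−x̄ᵢ)² = 689.656
MSB = 964.059/2 = 482.0294; MSW = 689.656/25 = 27.5862
F = MSB/MSW = 17.4736
df = (2, 25)
p-value (upper-tail) = 0.00002
→ bracket: p<0.01

p-value bracket: p<0.01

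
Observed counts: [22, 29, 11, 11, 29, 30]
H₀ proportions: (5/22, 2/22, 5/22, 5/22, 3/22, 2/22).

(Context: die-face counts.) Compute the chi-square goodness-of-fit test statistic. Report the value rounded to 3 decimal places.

n = 132; E_i = n·p_i = [30.00, 12.00, 30.00, 30.00, 18.00, 12.00]
χ² = (22−30.00)²/30.00 + (29−12.00)²/12.00 + (11−30.00)²/30.00 + (11−30.00)²/30.00 + (29−18.00)²/18.00 + (30−12.00)²/12.00 = 84.0056
df = 5

test statistic = 84.006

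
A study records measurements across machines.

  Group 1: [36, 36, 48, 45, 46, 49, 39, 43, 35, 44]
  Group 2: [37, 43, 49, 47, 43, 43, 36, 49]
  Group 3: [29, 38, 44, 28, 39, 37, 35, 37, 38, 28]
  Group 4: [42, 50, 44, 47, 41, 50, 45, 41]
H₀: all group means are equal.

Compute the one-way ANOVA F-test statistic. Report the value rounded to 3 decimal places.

Group means [42.10, 43.38, 35.30, 45.00], grand mean 41.139
SSB = Σnᵢ(x̄ᵢ−x̄)² = 509.431; SSW = ΣΣ(x−x̄ᵢ)² = 768.875
MSB = 509.431/3 = 169.8102; MSW = 768.875/32 = 24.0273
F = MSB/MSW = 7.0674
df = (3, 32)

test statistic = 7.067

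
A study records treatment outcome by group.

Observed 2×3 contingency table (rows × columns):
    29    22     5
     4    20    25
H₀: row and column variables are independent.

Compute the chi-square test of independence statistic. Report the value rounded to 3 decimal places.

test statistic = 32.044

Row totals [56, 49], col totals [33, 42, 30], n=105
χ² = (29−17.60)²/17.60 + (22−22.40)²/22.40 + (5−16.00)²/16.00 + (4−15.40)²/15.40 + (20−19.60)²/19.60 + (25−14.00)²/14.00 = 32.0437
df = 2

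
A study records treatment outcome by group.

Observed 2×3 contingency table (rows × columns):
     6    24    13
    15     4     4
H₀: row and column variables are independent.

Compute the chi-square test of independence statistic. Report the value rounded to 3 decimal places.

Row totals [43, 23], col totals [21, 28, 17], n=66
χ² = (6−13.68)²/13.68 + (24−18.24)²/18.24 + (13−11.08)²/11.08 + (15−7.32)²/7.32 + (4−9.76)²/9.76 + (4−5.92)²/5.92 = 18.5504
df = 2

test statistic = 18.550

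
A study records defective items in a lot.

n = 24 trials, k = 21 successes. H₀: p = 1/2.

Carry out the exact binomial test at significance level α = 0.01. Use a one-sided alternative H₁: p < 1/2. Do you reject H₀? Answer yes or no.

Exact binomial: n=24, k=21, p₀=1/2=0.5000
P(X≤21) from Σ C(n,i)·p₀^i·(1−p₀)^(n−i)
p-value (one-sided, H₁ less) = 0.99998
At α=0.01: p ≥ α → fail to reject H₀

reject H₀: no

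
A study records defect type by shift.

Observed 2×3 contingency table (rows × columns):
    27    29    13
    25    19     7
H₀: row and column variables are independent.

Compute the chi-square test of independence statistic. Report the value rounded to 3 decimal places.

test statistic = 1.289

Row totals [69, 51], col totals [52, 48, 20], n=120
χ² = (27−29.90)²/29.90 + (29−27.60)²/27.60 + (13−11.50)²/11.50 + (25−22.10)²/22.10 + (19−20.40)²/20.40 + (7−8.50)²/8.50 = 1.2893
df = 2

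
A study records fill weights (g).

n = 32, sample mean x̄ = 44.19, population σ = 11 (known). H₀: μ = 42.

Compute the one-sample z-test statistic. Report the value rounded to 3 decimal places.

test statistic = 1.126

SE = σ/√n = 11/√32 = 1.9445
z = (x̄−μ₀)/SE = (44.19−42)/1.9445 = 1.1262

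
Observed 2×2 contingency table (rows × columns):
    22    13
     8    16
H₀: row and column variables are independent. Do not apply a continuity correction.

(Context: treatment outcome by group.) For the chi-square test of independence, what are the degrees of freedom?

df = (r−1)(c−1) = (2−1)·(2−1) = 1

degrees of freedom = 1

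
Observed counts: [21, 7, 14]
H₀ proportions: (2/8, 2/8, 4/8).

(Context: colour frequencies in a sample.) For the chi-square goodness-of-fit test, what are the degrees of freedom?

degrees of freedom = 2

df = k − 1 = 3 − 1 = 2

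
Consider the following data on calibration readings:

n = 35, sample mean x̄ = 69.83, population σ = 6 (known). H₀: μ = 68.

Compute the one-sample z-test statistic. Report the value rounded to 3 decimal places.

SE = σ/√n = 6/√35 = 1.0142
z = (x̄−μ₀)/SE = (69.83−68)/1.0142 = 1.8044

test statistic = 1.804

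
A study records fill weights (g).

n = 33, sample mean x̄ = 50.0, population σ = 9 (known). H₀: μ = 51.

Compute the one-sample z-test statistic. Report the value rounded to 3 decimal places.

test statistic = -0.638

SE = σ/√n = 9/√33 = 1.5667
z = (x̄−μ₀)/SE = (50.0−51)/1.5667 = -0.6383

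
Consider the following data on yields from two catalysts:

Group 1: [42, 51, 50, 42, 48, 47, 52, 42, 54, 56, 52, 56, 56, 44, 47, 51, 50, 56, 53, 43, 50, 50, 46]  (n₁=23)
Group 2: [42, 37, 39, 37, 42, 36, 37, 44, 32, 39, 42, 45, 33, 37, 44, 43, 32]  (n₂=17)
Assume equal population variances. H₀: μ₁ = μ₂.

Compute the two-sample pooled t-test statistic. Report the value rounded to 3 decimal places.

x̄₁=49.478, s₁=4.708, n₁=23
x̄₂=38.882, s₂=4.241, n₂=17
s_p² = [22·4.708² + 16·4.241²]/38 = 20.4080
SE = √(s_p²·(1/23+1/17)) = 1.4449
t = (49.478−38.882)/1.4449 = 7.3332
df = 38

test statistic = 7.333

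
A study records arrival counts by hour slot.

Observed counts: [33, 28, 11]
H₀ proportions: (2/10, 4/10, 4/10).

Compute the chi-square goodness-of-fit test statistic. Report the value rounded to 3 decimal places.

n = 72; E_i = n·p_i = [14.40, 28.80, 28.80]
χ² = (33−14.40)²/14.40 + (28−28.80)²/28.80 + (11−28.80)²/28.80 = 35.0486
df = 2

test statistic = 35.049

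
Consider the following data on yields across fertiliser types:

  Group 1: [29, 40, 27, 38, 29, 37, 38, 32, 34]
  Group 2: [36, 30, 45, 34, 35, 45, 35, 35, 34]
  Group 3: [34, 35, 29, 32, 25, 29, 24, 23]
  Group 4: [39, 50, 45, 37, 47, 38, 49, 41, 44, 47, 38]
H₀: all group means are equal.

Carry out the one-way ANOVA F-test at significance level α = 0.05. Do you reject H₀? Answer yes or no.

reject H₀: yes

Group means [33.78, 36.56, 28.88, 43.18], grand mean 36.189
SSB = Σnᵢ(x̄ᵢ−x̄)² = 1019.387; SSW = ΣΣ(x−x̄ᵢ)² = 760.289
MSB = 1019.387/3 = 339.7955; MSW = 760.289/33 = 23.0391
F = MSB/MSW = 14.7487
df = (3, 33)
p-value (upper-tail) = 0.00000
At α=0.05: p < α → reject H₀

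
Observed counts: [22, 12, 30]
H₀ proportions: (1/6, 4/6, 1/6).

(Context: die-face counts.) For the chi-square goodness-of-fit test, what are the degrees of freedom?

degrees of freedom = 2

df = k − 1 = 3 − 1 = 2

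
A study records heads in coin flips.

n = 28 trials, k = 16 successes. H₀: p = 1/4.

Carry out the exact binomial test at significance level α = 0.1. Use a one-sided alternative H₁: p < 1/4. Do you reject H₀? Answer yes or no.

Exact binomial: n=28, k=16, p₀=1/4=0.2500
P(X≤16) from Σ C(n,i)·p₀^i·(1−p₀)^(n−i)
p-value (one-sided, H₁ less) = 0.99993
At α=0.1: p ≥ α → fail to reject H₀

reject H₀: no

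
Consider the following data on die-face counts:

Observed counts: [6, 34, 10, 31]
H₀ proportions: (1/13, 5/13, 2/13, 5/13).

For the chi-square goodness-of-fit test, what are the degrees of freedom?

df = k − 1 = 4 − 1 = 3

degrees of freedom = 3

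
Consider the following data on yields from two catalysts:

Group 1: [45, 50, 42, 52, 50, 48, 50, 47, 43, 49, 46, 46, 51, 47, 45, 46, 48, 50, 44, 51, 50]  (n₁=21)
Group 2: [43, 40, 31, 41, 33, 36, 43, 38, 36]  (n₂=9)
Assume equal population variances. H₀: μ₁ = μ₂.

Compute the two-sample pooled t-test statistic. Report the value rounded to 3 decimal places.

test statistic = 7.390

x̄₁=47.619, s₁=2.837, n₁=21
x̄₂=37.889, s₂=4.256, n₂=9
s_p² = [20·2.837² + 8·4.256²]/28 = 10.9229
SE = √(s_p²·(1/21+1/9)) = 1.3167
t = (47.619−37.889)/1.3167 = 7.3896
df = 28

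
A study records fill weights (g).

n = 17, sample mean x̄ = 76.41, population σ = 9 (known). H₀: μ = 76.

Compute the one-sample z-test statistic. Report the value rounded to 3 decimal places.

test statistic = 0.188

SE = σ/√n = 9/√17 = 2.1828
z = (x̄−μ₀)/SE = (76.41−76)/2.1828 = 0.1878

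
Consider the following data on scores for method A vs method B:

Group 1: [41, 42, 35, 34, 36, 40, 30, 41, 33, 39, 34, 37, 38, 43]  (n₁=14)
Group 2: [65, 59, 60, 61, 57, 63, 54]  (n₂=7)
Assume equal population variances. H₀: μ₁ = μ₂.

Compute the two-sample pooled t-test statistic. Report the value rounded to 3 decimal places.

x̄₁=37.357, s₁=3.855, n₁=14
x̄₂=59.857, s₂=3.671, n₂=7
s_p² = [13·3.855² + 6·3.671²]/19 = 14.4248
SE = √(s_p²·(1/14+1/7)) = 1.7581
t = (37.357−59.857)/1.7581 = -12.7977
df = 19

test statistic = -12.798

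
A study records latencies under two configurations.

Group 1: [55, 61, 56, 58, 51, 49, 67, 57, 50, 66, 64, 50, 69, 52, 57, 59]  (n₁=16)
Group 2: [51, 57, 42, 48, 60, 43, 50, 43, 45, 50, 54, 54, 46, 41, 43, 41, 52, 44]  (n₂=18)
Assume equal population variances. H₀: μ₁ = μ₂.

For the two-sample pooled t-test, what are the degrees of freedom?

degrees of freedom = 32

df = n₁ + n₂ − 2 = 16 + 18 − 2 = 32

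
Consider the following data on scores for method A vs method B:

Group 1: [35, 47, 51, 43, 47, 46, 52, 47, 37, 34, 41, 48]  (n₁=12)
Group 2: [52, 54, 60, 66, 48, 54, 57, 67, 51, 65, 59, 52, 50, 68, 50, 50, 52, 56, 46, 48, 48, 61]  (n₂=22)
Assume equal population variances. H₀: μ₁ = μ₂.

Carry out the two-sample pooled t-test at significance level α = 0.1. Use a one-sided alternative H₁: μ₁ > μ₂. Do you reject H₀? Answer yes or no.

reject H₀: no

x̄₁=44.000, s₁=6.030, n₁=12
x̄₂=55.182, s₂=6.773, n₂=22
s_p² = [11·6.030² + 21·6.773²]/32 = 42.6023
SE = √(s_p²·(1/12+1/22)) = 2.3424
t = (44.000−55.182)/2.3424 = -4.7737
df = 32
p-value (one-sided, H₁ greater) = 0.99998
At α=0.1: p ≥ α → fail to reject H₀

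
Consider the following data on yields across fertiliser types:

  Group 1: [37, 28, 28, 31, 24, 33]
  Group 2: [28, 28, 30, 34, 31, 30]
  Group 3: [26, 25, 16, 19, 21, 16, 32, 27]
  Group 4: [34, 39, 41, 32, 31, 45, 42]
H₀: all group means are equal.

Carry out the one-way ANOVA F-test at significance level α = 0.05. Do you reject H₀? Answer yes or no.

reject H₀: yes

Group means [30.17, 30.17, 22.75, 37.71], grand mean 29.926
SSB = Σnᵢ(x̄ᵢ−x̄)² = 837.257; SSW = ΣΣ(x−x̄ᵢ)² = 530.595
MSB = 837.257/3 = 279.0855; MSW = 530.595/23 = 23.0694
F = MSB/MSW = 12.0977
df = (3, 23)
p-value (upper-tail) = 0.00006
At α=0.05: p < α → reject H₀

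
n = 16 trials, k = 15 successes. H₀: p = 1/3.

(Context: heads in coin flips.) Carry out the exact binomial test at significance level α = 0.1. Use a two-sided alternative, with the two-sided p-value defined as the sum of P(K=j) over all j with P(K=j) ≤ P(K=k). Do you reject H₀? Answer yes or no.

Exact binomial: n=16, k=15, p₀=1/3=0.3333
P(X=j) = C(n,j)·p₀^j·(1−p₀)^(n−j); p = Σ P(X=j) over j with P(X=j) ≤ P(X=15)
p-value (two-sided) = 0.00000
At α=0.1: p < α → reject H₀

reject H₀: yes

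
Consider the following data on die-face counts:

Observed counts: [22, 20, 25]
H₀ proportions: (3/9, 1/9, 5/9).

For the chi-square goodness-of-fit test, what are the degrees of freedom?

df = k − 1 = 3 − 1 = 2

degrees of freedom = 2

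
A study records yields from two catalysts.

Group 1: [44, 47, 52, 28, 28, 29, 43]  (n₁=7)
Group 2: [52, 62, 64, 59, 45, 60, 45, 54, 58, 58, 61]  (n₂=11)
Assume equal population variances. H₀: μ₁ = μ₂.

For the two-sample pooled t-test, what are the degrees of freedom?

degrees of freedom = 16

df = n₁ + n₂ − 2 = 7 + 11 − 2 = 16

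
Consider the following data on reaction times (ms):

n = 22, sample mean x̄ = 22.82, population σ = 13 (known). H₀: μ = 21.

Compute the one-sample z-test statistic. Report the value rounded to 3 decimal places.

SE = σ/√n = 13/√22 = 2.7716
z = (x̄−μ₀)/SE = (22.82−21)/2.7716 = 0.6567

test statistic = 0.657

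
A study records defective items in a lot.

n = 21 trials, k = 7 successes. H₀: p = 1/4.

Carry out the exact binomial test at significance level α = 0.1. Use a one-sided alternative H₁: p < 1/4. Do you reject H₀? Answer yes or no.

reject H₀: no

Exact binomial: n=21, k=7, p₀=1/4=0.2500
P(X≤7) from Σ C(n,i)·p₀^i·(1−p₀)^(n−i)
p-value (one-sided, H₁ less) = 0.87009
At α=0.1: p ≥ α → fail to reject H₀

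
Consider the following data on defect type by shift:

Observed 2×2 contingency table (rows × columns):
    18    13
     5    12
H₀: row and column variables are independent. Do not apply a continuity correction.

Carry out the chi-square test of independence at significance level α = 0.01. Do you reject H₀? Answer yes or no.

Row totals [31, 17], col totals [23, 25], n=48
χ² = (18−14.85)²/14.85 + (13−16.15)²/16.15 + (5−8.15)²/8.15 + (12−8.85)²/8.85 = 3.6117
df = 1
p-value (upper-tail) = 0.05737
At α=0.01: p ≥ α → fail to reject H₀

reject H₀: no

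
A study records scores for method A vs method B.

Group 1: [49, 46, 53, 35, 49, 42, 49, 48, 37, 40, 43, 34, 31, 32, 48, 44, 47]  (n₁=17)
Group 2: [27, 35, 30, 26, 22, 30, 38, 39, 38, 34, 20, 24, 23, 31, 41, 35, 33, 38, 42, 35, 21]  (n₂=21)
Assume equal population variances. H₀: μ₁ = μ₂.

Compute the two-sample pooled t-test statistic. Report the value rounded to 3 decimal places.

test statistic = 5.037

x̄₁=42.765, s₁=6.796, n₁=17
x̄₂=31.524, s₂=6.875, n₂=21
s_p² = [16·6.796² + 20·6.875²]/36 = 46.7860
SE = √(s_p²·(1/17+1/21)) = 2.2316
t = (42.765−31.524)/2.2316 = 5.0372
df = 36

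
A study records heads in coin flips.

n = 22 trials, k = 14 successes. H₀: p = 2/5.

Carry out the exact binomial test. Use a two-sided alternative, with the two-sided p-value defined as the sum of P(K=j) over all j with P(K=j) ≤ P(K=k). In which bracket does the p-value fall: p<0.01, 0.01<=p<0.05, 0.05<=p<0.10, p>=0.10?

p-value bracket: 0.01<=p<0.05

Exact binomial: n=22, k=14, p₀=2/5=0.4000
P(X=j) = C(n,j)·p₀^j·(1−p₀)^(n−j); p = Σ P(X=j) over j with P(X=j) ≤ P(X=14)
p-value (two-sided) = 0.02903
→ bracket: 0.01<=p<0.05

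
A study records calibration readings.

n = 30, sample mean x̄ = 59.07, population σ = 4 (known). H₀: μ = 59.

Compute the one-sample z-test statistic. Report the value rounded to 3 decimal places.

SE = σ/√n = 4/√30 = 0.7303
z = (x̄−μ₀)/SE = (59.07−59)/0.7303 = 0.0959

test statistic = 0.096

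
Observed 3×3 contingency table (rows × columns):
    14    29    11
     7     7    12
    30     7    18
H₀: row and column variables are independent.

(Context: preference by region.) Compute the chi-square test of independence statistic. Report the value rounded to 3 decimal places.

Row totals [54, 26, 55], col totals [51, 43, 41], n=135
χ² = (14−20.40)²/20.40 + (29−17.20)²/17.20 + (11−16.40)²/16.40 + (7−9.82)²/9.82 + (7−8.28)²/8.28 + (12−7.90)²/7.90 + (30−20.78)²/20.78 + (7−17.52)²/17.52 + (18−16.70)²/16.70 = 25.5326
df = 4

test statistic = 25.533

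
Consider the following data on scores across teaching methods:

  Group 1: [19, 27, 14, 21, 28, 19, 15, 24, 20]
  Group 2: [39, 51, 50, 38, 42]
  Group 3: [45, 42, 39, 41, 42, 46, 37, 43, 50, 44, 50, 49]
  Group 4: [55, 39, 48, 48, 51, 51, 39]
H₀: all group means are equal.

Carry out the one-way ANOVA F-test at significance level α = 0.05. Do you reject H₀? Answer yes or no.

reject H₀: yes

Group means [20.78, 44.00, 44.00, 47.29], grand mean 38.364
SSB = Σnᵢ(x̄ᵢ−x̄)² = 3880.652; SSW = ΣΣ(x−x̄ᵢ)² = 756.984
MSB = 3880.652/3 = 1293.5507; MSW = 756.984/29 = 26.1029
F = MSB/MSW = 49.5558
df = (3, 29)
p-value (upper-tail) = 0.00000
At α=0.05: p < α → reject H₀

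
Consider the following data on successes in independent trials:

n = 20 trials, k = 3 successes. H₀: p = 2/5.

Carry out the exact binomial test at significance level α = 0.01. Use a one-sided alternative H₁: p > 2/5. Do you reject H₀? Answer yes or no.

reject H₀: no

Exact binomial: n=20, k=3, p₀=2/5=0.4000
P(X≥3) from Σ C(n,i)·p₀^i·(1−p₀)^(n−i)
p-value (one-sided, H₁ greater) = 0.99639
At α=0.01: p ≥ α → fail to reject H₀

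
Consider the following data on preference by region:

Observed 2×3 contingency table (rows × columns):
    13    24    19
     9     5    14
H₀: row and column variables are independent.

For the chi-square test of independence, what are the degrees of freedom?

df = (r−1)(c−1) = (2−1)·(3−1) = 2

degrees of freedom = 2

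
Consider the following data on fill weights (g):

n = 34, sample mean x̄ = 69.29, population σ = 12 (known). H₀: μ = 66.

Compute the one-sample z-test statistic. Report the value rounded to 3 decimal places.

test statistic = 1.599

SE = σ/√n = 12/√34 = 2.0580
z = (x̄−μ₀)/SE = (69.29−66)/2.0580 = 1.5987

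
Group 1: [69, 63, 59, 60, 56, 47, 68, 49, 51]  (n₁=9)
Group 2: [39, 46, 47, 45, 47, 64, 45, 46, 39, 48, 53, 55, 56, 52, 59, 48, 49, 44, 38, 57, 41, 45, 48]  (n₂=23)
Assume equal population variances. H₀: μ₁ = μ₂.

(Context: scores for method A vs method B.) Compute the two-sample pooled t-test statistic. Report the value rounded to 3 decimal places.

test statistic = 3.510

x̄₁=58.000, s₁=7.953, n₁=9
x̄₂=48.304, s₂=6.657, n₂=23
s_p² = [8·7.953² + 22·6.657²]/30 = 49.3623
SE = √(s_p²·(1/9+1/23)) = 2.7624
t = (58.000−48.304)/2.7624 = 3.5099
df = 30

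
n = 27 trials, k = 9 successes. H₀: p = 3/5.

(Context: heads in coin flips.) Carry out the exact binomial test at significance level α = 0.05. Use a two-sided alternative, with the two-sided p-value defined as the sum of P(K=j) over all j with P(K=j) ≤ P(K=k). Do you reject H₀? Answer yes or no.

reject H₀: yes

Exact binomial: n=27, k=9, p₀=3/5=0.6000
P(X=j) = C(n,j)·p₀^j·(1−p₀)^(n−j); p = Σ P(X=j) over j with P(X=j) ≤ P(X=9)
p-value (two-sided) = 0.00568
At α=0.05: p < α → reject H₀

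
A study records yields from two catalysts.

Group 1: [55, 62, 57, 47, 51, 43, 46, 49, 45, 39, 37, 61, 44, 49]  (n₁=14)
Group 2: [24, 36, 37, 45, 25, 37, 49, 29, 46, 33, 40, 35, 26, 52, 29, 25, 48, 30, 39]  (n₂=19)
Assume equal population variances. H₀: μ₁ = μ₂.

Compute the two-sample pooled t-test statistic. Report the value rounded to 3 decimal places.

test statistic = 4.382

x̄₁=48.929, s₁=7.600, n₁=14
x̄₂=36.053, s₂=8.841, n₂=19
s_p² = [13·7.600² + 18·8.841²]/31 = 69.6089
SE = √(s_p²·(1/14+1/19)) = 2.9387
t = (48.929−36.053)/2.9387 = 4.3816
df = 31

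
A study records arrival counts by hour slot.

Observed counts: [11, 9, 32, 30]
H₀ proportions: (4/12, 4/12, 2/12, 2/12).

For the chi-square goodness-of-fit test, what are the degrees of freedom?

df = k − 1 = 4 − 1 = 3

degrees of freedom = 3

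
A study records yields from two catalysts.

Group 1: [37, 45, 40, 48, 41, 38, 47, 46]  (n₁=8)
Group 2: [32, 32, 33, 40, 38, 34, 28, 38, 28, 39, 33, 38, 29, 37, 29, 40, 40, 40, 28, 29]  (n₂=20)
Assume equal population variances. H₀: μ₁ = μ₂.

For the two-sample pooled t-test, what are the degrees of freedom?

degrees of freedom = 26

df = n₁ + n₂ − 2 = 8 + 20 − 2 = 26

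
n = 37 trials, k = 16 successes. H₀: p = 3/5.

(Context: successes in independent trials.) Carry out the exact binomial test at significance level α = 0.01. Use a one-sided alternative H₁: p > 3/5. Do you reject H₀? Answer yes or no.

Exact binomial: n=37, k=16, p₀=3/5=0.6000
P(X≥16) from Σ C(n,i)·p₀^i·(1−p₀)^(n−i)
p-value (one-sided, H₁ greater) = 0.98693
At α=0.01: p ≥ α → fail to reject H₀

reject H₀: no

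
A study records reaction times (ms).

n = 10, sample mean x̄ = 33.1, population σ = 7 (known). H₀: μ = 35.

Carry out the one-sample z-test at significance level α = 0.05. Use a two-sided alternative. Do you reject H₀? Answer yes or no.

SE = σ/√n = 7/√10 = 2.2136
z = (x̄−μ₀)/SE = (33.1−35)/2.2136 = -0.8583
p-value (two-sided) = 0.39071
At α=0.05: p ≥ α → fail to reject H₀

reject H₀: no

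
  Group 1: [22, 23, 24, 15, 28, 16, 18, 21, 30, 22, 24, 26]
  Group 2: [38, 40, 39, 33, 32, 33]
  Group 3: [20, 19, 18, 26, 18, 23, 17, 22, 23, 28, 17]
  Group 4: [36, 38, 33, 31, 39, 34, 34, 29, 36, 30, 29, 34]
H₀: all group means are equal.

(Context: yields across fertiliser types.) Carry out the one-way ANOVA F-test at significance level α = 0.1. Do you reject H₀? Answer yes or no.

reject H₀: yes

Group means [22.42, 35.83, 21.00, 33.58], grand mean 27.268
SSB = Σnᵢ(x̄ᵢ−x̄)² = 1633.382; SSW = ΣΣ(x−x̄ᵢ)² = 548.667
MSB = 1633.382/3 = 544.4607; MSW = 548.667/37 = 14.8288
F = MSB/MSW = 36.7164
df = (3, 37)
p-value (upper-tail) = 0.00000
At α=0.1: p < α → reject H₀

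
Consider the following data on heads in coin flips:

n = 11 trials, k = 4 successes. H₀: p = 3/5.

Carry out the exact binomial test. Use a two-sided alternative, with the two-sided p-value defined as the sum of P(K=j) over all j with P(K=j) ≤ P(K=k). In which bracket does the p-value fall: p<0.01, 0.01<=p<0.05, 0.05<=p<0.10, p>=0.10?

Exact binomial: n=11, k=4, p₀=3/5=0.6000
P(X=j) = C(n,j)·p₀^j·(1−p₀)^(n−j); p = Σ P(X=j) over j with P(X=j) ≤ P(X=4)
p-value (two-sided) = 0.12959
→ bracket: p>=0.10

p-value bracket: p>=0.10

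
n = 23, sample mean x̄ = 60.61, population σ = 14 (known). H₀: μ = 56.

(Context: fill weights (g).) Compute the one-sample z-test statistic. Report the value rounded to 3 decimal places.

SE = σ/√n = 14/√23 = 2.9192
z = (x̄−μ₀)/SE = (60.61−56)/2.9192 = 1.5792

test statistic = 1.579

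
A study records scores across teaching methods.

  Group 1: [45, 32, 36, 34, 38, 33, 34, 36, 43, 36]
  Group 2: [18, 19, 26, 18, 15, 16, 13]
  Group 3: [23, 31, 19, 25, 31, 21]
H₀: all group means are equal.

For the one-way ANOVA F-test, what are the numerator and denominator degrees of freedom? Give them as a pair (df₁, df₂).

k = 3 groups, N = 23 total
df = (k−1, N−k) = (3−1, 23−3) = (2, 20)

degrees of freedom = [2, 20]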